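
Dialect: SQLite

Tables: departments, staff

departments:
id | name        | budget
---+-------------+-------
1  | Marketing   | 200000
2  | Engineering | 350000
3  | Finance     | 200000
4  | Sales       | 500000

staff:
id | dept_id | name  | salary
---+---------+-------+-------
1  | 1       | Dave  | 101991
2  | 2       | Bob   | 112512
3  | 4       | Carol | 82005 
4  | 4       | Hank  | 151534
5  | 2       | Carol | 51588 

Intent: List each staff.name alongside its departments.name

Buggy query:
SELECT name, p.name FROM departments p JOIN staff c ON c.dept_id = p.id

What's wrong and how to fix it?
Bug: Both tables have a 'name' column; the unqualified reference is ambiguous

Fix: Prefix ambiguous columns with the table alias

Corrected query:
SELECT c.name, p.name FROM departments p JOIN staff c ON c.dept_id = p.id

Result:
name  | name       
------+------------
Dave  | Marketing  
Bob   | Engineering
Carol | Sales      
Hank  | Sales      
Carol | Engineering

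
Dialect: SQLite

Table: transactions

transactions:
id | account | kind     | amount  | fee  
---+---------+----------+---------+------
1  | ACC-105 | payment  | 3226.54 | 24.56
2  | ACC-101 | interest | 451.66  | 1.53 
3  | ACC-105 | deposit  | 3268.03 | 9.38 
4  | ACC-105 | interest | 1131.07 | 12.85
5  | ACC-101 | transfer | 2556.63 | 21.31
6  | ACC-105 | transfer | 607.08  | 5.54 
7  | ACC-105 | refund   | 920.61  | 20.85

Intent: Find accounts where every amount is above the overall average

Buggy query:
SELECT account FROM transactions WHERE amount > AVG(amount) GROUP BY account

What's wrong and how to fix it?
Bug: WHERE evaluates per row before aggregation, so AVG() is unavailable

Fix: Compute the overall average in a scalar subquery and compare each group's MIN against it in HAVING

Corrected query:
SELECT account FROM transactions GROUP BY account HAVING MIN(amount) > (SELECT AVG(amount) FROM transactions)

Result:
(no rows)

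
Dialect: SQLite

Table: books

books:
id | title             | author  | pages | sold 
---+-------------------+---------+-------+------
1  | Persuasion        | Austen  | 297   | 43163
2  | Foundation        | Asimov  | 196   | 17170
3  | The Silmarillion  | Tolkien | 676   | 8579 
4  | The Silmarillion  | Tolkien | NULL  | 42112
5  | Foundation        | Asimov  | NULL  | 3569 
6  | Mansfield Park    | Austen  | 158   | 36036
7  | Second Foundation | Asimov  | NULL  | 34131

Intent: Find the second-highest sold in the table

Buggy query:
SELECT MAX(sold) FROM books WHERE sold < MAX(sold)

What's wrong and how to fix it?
Bug: The inner MAX is an aggregate inside WHERE, which is not allowed

Fix: Compute the overall MAX in a subquery, then take MAX of rows below it

Corrected query:
SELECT MAX(sold) FROM books WHERE sold < (SELECT MAX(sold) FROM books)

Result:
MAX(sold)
---------
42112    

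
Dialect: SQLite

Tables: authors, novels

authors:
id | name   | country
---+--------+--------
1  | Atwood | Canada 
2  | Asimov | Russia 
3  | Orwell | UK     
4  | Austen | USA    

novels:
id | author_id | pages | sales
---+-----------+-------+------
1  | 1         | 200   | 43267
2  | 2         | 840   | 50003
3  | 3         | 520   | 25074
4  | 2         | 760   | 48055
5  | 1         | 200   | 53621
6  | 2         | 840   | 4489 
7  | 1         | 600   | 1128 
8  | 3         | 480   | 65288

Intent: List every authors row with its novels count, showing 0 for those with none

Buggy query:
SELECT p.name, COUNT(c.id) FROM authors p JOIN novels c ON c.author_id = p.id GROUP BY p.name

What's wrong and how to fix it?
Bug: INNER JOIN drops authors rows that have no matching novels rows

Fix: Use LEFT JOIN so parents without children still appear (COUNT(c.id) gives 0)

Corrected query:
SELECT p.name, COUNT(c.id) FROM authors p LEFT JOIN novels c ON c.author_id = p.id GROUP BY p.name

Result:
name   | COUNT(c.id)
-------+------------
Asimov | 3          
Atwood | 3          
Austen | 0          
Orwell | 2          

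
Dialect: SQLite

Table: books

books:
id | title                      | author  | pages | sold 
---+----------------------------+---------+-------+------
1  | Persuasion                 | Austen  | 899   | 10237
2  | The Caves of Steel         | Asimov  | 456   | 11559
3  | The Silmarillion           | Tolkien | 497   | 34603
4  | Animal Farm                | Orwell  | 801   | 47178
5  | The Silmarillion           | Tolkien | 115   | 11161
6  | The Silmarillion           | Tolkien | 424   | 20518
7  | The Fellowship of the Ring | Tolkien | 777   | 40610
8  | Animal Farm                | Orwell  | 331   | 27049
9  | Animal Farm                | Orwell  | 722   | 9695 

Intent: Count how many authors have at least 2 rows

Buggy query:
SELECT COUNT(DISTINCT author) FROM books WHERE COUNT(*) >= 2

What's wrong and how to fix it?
Bug: WHERE filters individual rows, not groups, so a group-level COUNT is invalid there

Fix: Use a subquery that GROUPs and filters with HAVING, then count its rows

Corrected query:
SELECT COUNT(*) FROM (SELECT author FROM books GROUP BY author HAVING COUNT(*) >= 2)

Result:
COUNT(*)
--------
2       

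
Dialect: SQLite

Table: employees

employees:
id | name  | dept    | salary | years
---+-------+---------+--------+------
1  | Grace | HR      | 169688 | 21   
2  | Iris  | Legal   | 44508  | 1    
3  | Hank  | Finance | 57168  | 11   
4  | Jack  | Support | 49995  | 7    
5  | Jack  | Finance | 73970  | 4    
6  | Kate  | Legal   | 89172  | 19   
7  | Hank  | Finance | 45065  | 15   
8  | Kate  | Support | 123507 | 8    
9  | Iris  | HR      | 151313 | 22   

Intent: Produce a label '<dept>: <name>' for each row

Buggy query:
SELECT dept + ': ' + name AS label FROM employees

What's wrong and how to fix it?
Bug: SQLite uses || for string concatenation; + coerces text to numbers (yielding 0)

Fix: Replace + with || to concatenate text

Corrected query:
SELECT dept || ': ' || name AS label FROM employees

Result:
label        
-------------
HR: Grace    
Legal: Iris  
Finance: Hank
Support: Jack
Finance: Jack
Legal: Kate  
Finance: Hank
Support: Kate
HR: Iris     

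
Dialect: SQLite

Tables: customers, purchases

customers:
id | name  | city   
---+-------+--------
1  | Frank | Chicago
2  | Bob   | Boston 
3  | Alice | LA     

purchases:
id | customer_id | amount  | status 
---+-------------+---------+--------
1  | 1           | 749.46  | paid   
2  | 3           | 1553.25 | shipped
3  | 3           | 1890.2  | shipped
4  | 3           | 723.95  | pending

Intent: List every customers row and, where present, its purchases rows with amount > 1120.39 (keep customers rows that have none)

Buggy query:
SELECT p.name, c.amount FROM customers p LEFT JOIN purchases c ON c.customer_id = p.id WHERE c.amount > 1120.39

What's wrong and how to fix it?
Bug: Filtering c.amount in WHERE discards the NULL rows produced by LEFT JOIN, turning it into an inner join

Fix: Move the right-table condition into the ON clause so unmatched parents are kept

Corrected query:
SELECT p.name, c.amount FROM customers p LEFT JOIN purchases c ON c.customer_id = p.id AND c.amount > 1120.39

Result:
name  | amount 
------+--------
Frank | NULL   
Bob   | NULL   
Alice | 1553.25
Alice | 1890.2 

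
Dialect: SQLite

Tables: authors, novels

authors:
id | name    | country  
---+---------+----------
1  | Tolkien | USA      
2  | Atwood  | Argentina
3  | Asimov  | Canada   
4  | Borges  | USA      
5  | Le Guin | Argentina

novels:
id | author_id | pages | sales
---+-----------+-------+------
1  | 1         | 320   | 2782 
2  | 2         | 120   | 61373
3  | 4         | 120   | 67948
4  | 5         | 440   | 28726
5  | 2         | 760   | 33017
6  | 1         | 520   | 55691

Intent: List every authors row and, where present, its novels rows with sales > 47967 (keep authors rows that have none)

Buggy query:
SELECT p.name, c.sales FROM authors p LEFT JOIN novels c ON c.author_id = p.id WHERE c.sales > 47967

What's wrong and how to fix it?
Bug: Filtering c.sales in WHERE discards the NULL rows produced by LEFT JOIN, turning it into an inner join

Fix: Move the right-table condition into the ON clause so unmatched parents are kept

Corrected query:
SELECT p.name, c.sales FROM authors p LEFT JOIN novels c ON c.author_id = p.id AND c.sales > 47967

Result:
name    | sales
--------+------
Tolkien | 55691
Atwood  | 61373
Asimov  | NULL 
Borges  | 67948
Le Guin | NULL 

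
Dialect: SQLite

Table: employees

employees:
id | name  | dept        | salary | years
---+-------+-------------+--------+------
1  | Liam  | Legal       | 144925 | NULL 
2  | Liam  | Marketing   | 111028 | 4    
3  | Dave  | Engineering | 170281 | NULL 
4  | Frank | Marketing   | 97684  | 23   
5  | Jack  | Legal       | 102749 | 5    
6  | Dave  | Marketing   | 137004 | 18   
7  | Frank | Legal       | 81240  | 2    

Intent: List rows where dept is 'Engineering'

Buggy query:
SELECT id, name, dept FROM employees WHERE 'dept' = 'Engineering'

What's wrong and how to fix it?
Bug: Single quotes denote string literals in SQL; the column name is being compared as a constant string

Fix: Reference the column as dept without single quotes

Corrected query:
SELECT id, name, dept FROM employees WHERE dept = 'Engineering'

Result:
id | name | dept       
---+------+------------
3  | Dave | Engineering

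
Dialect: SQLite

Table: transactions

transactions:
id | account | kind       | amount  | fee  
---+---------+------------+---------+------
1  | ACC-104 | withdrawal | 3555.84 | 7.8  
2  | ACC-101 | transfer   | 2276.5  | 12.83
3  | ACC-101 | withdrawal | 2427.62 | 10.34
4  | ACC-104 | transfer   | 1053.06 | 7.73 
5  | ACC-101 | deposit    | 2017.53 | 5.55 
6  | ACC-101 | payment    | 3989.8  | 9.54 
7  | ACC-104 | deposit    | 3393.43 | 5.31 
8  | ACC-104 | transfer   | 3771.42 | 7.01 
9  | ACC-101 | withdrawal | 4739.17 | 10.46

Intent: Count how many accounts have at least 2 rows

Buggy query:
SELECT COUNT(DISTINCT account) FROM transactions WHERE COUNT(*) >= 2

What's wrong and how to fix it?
Bug: COUNT(*) cannot appear in WHERE; the per-group count doesn't exist yet

Fix: Use a subquery that GROUPs and filters with HAVING, then count its rows

Corrected query:
SELECT COUNT(*) FROM (SELECT account FROM transactions GROUP BY account HAVING COUNT(*) >= 2)

Result:
COUNT(*)
--------
2       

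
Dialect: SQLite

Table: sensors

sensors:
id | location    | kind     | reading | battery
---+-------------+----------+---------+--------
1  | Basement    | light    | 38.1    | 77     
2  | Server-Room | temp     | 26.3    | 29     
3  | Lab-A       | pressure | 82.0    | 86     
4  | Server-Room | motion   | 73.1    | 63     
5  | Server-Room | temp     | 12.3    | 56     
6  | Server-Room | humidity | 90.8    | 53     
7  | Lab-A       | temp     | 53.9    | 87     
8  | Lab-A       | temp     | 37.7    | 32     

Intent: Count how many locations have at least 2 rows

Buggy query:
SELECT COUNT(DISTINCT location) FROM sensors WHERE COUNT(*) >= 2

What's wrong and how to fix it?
Bug: COUNT(*) cannot appear in WHERE; the per-group count doesn't exist yet

Fix: Group first with HAVING COUNT(*) >= 2, then COUNT the resulting groups

Corrected query:
SELECT COUNT(*) FROM (SELECT location FROM sensors GROUP BY location HAVING COUNT(*) >= 2)

Result:
COUNT(*)
--------
2       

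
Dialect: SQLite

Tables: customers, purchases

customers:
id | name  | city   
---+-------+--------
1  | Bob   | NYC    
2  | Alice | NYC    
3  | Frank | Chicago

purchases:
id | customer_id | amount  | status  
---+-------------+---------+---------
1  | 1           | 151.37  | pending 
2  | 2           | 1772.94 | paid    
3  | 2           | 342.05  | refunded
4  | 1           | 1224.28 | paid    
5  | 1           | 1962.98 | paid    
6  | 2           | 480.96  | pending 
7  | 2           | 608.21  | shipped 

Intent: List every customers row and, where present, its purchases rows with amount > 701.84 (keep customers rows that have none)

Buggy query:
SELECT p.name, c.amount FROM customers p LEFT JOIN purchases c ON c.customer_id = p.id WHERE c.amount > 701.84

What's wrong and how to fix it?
Bug: Filtering c.amount in WHERE discards the NULL rows produced by LEFT JOIN, turning it into an inner join

Fix: Move the right-table condition into the ON clause so unmatched parents are kept

Corrected query:
SELECT p.name, c.amount FROM customers p LEFT JOIN purchases c ON c.customer_id = p.id AND c.amount > 701.84

Result:
name  | amount 
------+--------
Bob   | 1224.28
Bob   | 1962.98
Alice | 1772.94
Frank | NULL   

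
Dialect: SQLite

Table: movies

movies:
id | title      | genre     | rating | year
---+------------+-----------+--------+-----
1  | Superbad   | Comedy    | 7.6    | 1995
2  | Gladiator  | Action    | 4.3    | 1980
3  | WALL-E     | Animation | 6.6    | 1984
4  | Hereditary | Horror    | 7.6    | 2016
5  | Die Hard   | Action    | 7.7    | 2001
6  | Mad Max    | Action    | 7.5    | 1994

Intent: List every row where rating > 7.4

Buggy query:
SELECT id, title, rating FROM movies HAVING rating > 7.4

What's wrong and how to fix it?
Bug: This is a non-aggregate query (no GROUP BY, no aggregates), so in SQLite the HAVING clause is invalid here; a row-level condition belongs in WHERE

Fix: Replace HAVING with WHERE since the condition applies to individual rows

Corrected query:
SELECT id, title, rating FROM movies WHERE rating > 7.4

Result:
id | title      | rating
---+------------+-------
1  | Superbad   | 7.6   
4  | Hereditary | 7.6   
5  | Die Hard   | 7.7   
6  | Mad Max    | 7.5   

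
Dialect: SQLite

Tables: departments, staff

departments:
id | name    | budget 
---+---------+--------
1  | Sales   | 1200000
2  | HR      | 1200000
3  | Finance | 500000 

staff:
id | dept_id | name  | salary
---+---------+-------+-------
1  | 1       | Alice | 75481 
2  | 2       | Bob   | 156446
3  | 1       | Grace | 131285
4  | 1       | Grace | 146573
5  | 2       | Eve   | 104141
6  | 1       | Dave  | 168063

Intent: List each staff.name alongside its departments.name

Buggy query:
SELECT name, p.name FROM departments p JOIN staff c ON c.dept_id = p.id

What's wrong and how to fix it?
Bug: 'name' exists in both joined tables, so the database can't tell which one is meant

Fix: Prefix ambiguous columns with the table alias

Corrected query:
SELECT c.name, p.name FROM departments p JOIN staff c ON c.dept_id = p.id

Result:
name  | name 
------+------
Alice | Sales
Bob   | HR   
Grace | Sales
Grace | Sales
Eve   | HR   
Dave  | Sales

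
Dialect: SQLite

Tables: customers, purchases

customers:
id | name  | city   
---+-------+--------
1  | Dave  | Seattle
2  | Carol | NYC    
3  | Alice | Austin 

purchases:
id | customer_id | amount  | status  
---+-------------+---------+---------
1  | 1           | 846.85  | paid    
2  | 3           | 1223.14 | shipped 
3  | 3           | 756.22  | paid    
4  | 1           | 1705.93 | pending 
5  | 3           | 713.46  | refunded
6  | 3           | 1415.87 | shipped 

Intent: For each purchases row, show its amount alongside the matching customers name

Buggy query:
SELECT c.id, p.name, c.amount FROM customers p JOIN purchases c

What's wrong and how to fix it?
Bug: JOIN with no ON clause produces a cartesian product; every purchases row pairs with every customers row

Fix: Specify the join condition linking the foreign key to the parent id

Corrected query:
SELECT c.id, p.name, c.amount FROM customers p JOIN purchases c ON c.customer_id = p.id

Result:
id | name  | amount 
---+-------+--------
1  | Dave  | 846.85 
2  | Alice | 1223.14
3  | Alice | 756.22 
4  | Dave  | 1705.93
5  | Alice | 713.46 
6  | Alice | 1415.87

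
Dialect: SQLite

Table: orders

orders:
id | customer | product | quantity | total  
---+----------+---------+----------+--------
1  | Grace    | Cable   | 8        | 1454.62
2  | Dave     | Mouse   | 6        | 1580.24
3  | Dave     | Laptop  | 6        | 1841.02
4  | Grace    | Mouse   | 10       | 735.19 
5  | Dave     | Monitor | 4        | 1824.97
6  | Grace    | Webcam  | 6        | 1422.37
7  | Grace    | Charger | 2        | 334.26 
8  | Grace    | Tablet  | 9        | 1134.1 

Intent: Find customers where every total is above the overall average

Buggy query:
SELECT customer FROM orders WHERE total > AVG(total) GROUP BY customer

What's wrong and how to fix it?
Bug: WHERE evaluates per row before aggregation, so AVG() is unavailable

Fix: Use a subquery for AVG and a HAVING MIN(...) filter so the condition holds for every row in the group

Corrected query:
SELECT customer FROM orders GROUP BY customer HAVING MIN(total) > (SELECT AVG(total) FROM orders)

Result:
customer
--------
Dave    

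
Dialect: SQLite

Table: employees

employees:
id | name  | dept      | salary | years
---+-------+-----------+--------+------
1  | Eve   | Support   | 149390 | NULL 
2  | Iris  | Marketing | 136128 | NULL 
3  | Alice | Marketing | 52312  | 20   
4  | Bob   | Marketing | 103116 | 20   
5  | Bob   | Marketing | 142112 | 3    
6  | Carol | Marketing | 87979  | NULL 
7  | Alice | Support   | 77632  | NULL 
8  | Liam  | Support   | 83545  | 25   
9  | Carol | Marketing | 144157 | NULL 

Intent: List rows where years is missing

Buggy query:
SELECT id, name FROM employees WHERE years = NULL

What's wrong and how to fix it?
Bug: '= NULL' is always unknown in SQL three-valued logic, so no rows match

Fix: Use IS NULL to test for NULL

Corrected query:
SELECT id, name FROM employees WHERE years IS NULL

Result:
id | name 
---+------
1  | Eve  
2  | Iris 
6  | Carol
7  | Alice
9  | Carol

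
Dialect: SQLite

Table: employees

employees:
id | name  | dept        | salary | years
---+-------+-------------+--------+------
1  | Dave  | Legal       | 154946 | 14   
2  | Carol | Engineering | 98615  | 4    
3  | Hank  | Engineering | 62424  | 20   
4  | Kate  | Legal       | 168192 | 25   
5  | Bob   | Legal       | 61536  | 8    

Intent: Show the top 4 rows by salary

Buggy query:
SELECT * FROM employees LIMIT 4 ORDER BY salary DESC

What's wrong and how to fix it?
Bug: LIMIT must come after ORDER BY

Fix: Swap the clauses: ORDER BY first, then LIMIT

Corrected query:
SELECT * FROM employees ORDER BY salary DESC LIMIT 4

Result:
id | name  | dept        | salary | years
---+-------+-------------+--------+------
4  | Kate  | Legal       | 168192 | 25   
1  | Dave  | Legal       | 154946 | 14   
2  | Carol | Engineering | 98615  | 4    
3  | Hank  | Engineering | 62424  | 20   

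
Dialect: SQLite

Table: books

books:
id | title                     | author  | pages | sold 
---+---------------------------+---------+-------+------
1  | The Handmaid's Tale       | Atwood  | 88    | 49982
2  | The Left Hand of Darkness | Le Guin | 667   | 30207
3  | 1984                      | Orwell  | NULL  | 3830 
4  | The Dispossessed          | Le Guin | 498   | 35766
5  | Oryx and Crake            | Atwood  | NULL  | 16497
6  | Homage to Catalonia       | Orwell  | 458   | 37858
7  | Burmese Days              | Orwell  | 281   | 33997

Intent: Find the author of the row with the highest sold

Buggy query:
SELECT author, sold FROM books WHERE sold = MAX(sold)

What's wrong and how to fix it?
Bug: WHERE is evaluated per row; an aggregate over the whole table isn't defined there

Fix: Wrap MAX in a scalar subquery so WHERE compares against a single value

Corrected query:
SELECT author, sold FROM books WHERE sold = (SELECT MAX(sold) FROM books)

Result:
author | sold 
-------+------
Atwood | 49982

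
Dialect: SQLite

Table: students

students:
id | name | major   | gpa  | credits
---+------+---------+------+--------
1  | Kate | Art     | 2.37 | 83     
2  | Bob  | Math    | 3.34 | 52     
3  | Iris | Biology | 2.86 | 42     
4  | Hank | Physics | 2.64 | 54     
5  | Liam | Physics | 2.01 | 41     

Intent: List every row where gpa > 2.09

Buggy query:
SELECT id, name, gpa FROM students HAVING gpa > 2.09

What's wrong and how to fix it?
Bug: HAVING filters the output of aggregation, but this query has no GROUP BY and no aggregate functions, so SQLite rejects it (HAVING clause on a non-aggregate query); the condition here is per row

Fix: Use WHERE for row-level filtering

Corrected query:
SELECT id, name, gpa FROM students WHERE gpa > 2.09

Result:
id | name | gpa 
---+------+-----
1  | Kate | 2.37
2  | Bob  | 3.34
3  | Iris | 2.86
4  | Hank | 2.64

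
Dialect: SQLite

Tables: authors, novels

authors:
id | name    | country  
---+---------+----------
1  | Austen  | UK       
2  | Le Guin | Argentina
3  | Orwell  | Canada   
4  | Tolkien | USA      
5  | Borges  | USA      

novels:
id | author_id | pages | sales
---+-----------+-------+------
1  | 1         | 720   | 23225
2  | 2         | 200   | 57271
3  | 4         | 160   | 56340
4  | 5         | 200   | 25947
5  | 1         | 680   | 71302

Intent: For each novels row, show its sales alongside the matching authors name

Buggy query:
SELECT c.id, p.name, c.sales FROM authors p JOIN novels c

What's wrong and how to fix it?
Bug: JOIN with no ON clause produces a cartesian product; every novels row pairs with every authors row

Fix: Specify the join condition linking the foreign key to the parent id

Corrected query:
SELECT c.id, p.name, c.sales FROM authors p JOIN novels c ON c.author_id = p.id

Result:
id | name    | sales
---+---------+------
1  | Austen  | 23225
2  | Le Guin | 57271
3  | Tolkien | 56340
4  | Borges  | 25947
5  | Austen  | 71302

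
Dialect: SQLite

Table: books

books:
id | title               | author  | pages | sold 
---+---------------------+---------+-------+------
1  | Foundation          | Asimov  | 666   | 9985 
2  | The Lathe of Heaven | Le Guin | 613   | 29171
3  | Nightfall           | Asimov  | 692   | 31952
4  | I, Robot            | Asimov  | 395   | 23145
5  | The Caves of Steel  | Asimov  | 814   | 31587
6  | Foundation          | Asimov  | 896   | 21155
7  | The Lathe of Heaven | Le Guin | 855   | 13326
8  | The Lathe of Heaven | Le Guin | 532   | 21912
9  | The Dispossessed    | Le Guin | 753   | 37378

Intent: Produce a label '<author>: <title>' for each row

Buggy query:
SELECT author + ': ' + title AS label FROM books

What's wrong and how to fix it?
Bug: SQLite uses || for string concatenation; + coerces text to numbers (yielding 0)

Fix: Use the || operator for string concatenation

Corrected query:
SELECT author || ': ' || title AS label FROM books

Result:
label                       
----------------------------
Asimov: Foundation          
Le Guin: The Lathe of Heaven
Asimov: Nightfall           
Asimov: I, Robot            
Asimov: The Caves of Steel  
Asimov: Foundation          
Le Guin: The Lathe of Heaven
Le Guin: The Lathe of Heaven
Le Guin: The Dispossessed   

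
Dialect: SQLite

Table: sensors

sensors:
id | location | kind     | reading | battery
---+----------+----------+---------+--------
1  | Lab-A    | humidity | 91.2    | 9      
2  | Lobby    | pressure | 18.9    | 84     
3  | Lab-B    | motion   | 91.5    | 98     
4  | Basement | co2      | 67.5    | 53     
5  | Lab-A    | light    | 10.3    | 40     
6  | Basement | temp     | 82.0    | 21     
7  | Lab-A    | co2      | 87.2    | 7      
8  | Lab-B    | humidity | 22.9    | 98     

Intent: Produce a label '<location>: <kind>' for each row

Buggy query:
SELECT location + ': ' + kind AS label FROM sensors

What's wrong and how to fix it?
Bug: '+' is numeric addition; on text columns SQLite converts them to 0 instead of concatenating

Fix: Use the || operator for string concatenation

Corrected query:
SELECT location || ': ' || kind AS label FROM sensors

Result:
label          
---------------
Lab-A: humidity
Lobby: pressure
Lab-B: motion  
Basement: co2  
Lab-A: light   
Basement: temp 
Lab-A: co2     
Lab-B: humidity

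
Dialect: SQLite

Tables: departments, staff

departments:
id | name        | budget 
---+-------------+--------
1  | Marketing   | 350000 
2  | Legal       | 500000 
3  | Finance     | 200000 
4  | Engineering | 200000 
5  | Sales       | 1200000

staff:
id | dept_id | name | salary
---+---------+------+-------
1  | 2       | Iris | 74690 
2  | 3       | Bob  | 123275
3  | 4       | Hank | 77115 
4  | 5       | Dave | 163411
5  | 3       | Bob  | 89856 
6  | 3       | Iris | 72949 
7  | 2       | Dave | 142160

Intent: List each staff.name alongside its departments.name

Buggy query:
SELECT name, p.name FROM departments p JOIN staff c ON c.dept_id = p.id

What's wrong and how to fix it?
Bug: Both tables have a 'name' column; the unqualified reference is ambiguous

Fix: Prefix ambiguous columns with the table alias

Corrected query:
SELECT c.name, p.name FROM departments p JOIN staff c ON c.dept_id = p.id

Result:
name | name       
-----+------------
Iris | Legal      
Bob  | Finance    
Hank | Engineering
Dave | Sales      
Bob  | Finance    
Iris | Finance    
Dave | Legal      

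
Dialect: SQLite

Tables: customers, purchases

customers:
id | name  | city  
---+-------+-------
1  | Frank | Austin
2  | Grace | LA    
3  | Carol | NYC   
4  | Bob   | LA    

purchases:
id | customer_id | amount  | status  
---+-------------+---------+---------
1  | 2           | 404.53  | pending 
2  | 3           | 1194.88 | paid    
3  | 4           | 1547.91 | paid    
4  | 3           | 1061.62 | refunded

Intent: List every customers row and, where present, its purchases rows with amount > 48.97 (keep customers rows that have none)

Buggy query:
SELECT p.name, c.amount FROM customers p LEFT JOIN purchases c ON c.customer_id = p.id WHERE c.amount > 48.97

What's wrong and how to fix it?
Bug: Filtering c.amount in WHERE discards the NULL rows produced by LEFT JOIN, turning it into an inner join

Fix: Move the right-table condition into the ON clause so unmatched parents are kept

Corrected query:
SELECT p.name, c.amount FROM customers p LEFT JOIN purchases c ON c.customer_id = p.id AND c.amount > 48.97

Result:
name  | amount 
------+--------
Frank | NULL   
Grace | 404.53 
Carol | 1061.62
Carol | 1194.88
Bob   | 1547.91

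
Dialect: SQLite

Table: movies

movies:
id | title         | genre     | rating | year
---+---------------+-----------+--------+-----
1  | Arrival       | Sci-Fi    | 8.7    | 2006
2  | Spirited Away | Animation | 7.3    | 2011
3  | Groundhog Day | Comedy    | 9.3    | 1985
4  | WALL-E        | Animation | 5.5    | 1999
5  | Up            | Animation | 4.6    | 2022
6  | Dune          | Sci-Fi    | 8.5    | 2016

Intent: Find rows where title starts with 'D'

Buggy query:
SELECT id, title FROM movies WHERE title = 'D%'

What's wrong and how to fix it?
Bug: Wildcards only work with LIKE; '=' treats '%' as a literal character

Fix: Use LIKE for wildcard pattern matching

Corrected query:
SELECT id, title FROM movies WHERE title LIKE 'D%'

Result:
id | title
---+------
6  | Dune 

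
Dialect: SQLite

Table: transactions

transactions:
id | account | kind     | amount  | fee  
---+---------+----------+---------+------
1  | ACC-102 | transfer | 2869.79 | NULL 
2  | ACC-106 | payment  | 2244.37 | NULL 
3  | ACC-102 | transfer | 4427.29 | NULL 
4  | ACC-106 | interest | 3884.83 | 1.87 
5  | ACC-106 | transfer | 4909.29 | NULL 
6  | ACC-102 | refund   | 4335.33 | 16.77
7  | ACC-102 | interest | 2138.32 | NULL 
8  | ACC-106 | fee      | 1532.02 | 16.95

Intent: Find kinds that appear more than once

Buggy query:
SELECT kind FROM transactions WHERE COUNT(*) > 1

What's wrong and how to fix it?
Bug: COUNT(*) is an aggregate and cannot be used in WHERE

Fix: GROUP BY kind, then filter groups with HAVING COUNT(*) > 1

Corrected query:
SELECT kind FROM transactions GROUP BY kind HAVING COUNT(*) > 1

Result:
kind    
--------
interest
transfer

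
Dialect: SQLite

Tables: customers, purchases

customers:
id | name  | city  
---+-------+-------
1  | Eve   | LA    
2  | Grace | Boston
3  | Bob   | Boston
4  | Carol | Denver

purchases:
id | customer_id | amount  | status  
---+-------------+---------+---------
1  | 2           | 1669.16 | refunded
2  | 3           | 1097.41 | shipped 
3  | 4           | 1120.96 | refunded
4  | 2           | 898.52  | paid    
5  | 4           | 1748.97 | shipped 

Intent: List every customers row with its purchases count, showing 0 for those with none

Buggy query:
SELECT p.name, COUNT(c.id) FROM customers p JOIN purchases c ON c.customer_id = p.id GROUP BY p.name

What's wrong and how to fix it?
Bug: INNER JOIN drops customers rows that have no matching purchases rows

Fix: Use LEFT JOIN so parents without children still appear (COUNT(c.id) gives 0)

Corrected query:
SELECT p.name, COUNT(c.id) FROM customers p LEFT JOIN purchases c ON c.customer_id = p.id GROUP BY p.name

Result:
name  | COUNT(c.id)
------+------------
Bob   | 1          
Carol | 2          
Eve   | 0          
Grace | 2          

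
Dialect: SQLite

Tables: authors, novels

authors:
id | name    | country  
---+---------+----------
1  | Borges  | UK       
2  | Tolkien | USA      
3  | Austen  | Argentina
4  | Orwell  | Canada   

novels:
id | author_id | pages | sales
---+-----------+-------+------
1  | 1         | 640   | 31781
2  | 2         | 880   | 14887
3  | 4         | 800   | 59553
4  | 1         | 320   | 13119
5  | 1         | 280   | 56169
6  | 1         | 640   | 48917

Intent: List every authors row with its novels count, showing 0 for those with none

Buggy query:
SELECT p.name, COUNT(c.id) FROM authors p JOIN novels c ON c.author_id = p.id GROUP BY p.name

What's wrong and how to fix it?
Bug: INNER JOIN drops authors rows that have no matching novels rows

Fix: Switch to LEFT JOIN to retain unmatched parent rows

Corrected query:
SELECT p.name, COUNT(c.id) FROM authors p LEFT JOIN novels c ON c.author_id = p.id GROUP BY p.name

Result:
name    | COUNT(c.id)
--------+------------
Austen  | 0          
Borges  | 4          
Orwell  | 1          
Tolkien | 1          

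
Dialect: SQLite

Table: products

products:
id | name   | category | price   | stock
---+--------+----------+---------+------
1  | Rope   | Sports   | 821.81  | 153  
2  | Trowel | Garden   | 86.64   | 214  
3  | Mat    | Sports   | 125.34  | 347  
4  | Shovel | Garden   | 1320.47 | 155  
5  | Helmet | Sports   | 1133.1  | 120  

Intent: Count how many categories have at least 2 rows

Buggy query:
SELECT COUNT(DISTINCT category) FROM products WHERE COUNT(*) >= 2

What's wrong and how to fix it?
Bug: WHERE filters individual rows, not groups, so a group-level COUNT is invalid there

Fix: Use a subquery that GROUPs and filters with HAVING, then count its rows

Corrected query:
SELECT COUNT(*) FROM (SELECT category FROM products GROUP BY category HAVING COUNT(*) >= 2)

Result:
COUNT(*)
--------
2       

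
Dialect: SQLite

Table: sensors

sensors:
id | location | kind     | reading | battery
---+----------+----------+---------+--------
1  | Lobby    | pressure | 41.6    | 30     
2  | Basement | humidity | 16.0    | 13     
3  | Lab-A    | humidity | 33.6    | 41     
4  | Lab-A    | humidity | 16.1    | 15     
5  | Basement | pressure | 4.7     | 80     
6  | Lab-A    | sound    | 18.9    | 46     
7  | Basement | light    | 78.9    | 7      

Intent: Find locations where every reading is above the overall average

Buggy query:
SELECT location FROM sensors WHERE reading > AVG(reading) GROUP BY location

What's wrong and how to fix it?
Bug: AVG() is an aggregate; it can't sit directly in WHERE

Fix: Use a subquery for AVG and a HAVING MIN(...) filter so the condition holds for every row in the group

Corrected query:
SELECT location FROM sensors GROUP BY location HAVING MIN(reading) > (SELECT AVG(reading) FROM sensors)

Result:
location
--------
Lobby   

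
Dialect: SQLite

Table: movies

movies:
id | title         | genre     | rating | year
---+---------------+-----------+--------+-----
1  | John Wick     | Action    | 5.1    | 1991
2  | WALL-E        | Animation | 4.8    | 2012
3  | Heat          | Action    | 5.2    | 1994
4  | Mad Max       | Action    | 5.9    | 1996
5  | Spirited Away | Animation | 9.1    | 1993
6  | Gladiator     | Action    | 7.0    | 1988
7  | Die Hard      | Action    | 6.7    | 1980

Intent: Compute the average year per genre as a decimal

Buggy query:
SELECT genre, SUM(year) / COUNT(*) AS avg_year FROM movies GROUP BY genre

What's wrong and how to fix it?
Bug: SUM(year) and COUNT(*) are both integers; the division truncates the fractional part

Fix: Multiply by 1.0 (or CAST to REAL) to force floating-point division

Corrected query:
SELECT genre, SUM(year) * 1.0 / COUNT(*) AS avg_year FROM movies GROUP BY genre

Result:
genre     | avg_year
----------+---------
Action    | 1989.8  
Animation | 2002.5  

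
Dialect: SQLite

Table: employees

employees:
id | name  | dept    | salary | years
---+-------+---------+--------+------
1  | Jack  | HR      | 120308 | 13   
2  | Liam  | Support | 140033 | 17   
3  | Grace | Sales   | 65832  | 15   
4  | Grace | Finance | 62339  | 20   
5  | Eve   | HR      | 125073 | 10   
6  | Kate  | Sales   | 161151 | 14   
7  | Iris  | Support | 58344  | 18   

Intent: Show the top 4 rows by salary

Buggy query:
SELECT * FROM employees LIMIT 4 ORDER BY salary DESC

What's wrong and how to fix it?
Bug: ORDER BY cannot follow LIMIT; LIMIT is the final clause

Fix: Swap the clauses: ORDER BY first, then LIMIT

Corrected query:
SELECT * FROM employees ORDER BY salary DESC LIMIT 4

Result:
id | name | dept    | salary | years
---+------+---------+--------+------
6  | Kate | Sales   | 161151 | 14   
2  | Liam | Support | 140033 | 17   
5  | Eve  | HR      | 125073 | 10   
1  | Jack | HR      | 120308 | 13   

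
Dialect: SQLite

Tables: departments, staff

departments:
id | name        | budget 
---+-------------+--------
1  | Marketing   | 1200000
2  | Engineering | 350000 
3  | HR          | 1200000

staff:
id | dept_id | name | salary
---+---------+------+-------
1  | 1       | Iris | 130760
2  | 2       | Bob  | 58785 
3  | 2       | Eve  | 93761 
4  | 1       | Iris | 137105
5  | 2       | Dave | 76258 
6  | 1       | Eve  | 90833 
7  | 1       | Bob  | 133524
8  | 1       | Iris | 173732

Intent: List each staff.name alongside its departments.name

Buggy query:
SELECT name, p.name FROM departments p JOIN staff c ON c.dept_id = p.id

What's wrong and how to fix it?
Bug: Both tables have a 'name' column; the unqualified reference is ambiguous

Fix: Prefix ambiguous columns with the table alias

Corrected query:
SELECT c.name, p.name FROM departments p JOIN staff c ON c.dept_id = p.id

Result:
name | name       
-----+------------
Iris | Marketing  
Bob  | Engineering
Eve  | Engineering
Iris | Marketing  
Dave | Engineering
Eve  | Marketing  
Bob  | Marketing  
Iris | Marketing  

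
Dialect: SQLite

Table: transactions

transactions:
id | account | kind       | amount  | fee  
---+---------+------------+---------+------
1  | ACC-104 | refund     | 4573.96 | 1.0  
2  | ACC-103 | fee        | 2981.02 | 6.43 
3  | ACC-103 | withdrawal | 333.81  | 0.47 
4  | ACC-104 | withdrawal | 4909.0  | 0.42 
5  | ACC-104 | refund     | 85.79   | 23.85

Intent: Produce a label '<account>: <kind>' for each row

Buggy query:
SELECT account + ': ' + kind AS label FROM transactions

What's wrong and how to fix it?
Bug: '+' is numeric addition; on text columns SQLite converts them to 0 instead of concatenating

Fix: Use the || operator for string concatenation

Corrected query:
SELECT account || ': ' || kind AS label FROM transactions

Result:
label              
-------------------
ACC-104: refund    
ACC-103: fee       
ACC-103: withdrawal
ACC-104: withdrawal
ACC-104: refund    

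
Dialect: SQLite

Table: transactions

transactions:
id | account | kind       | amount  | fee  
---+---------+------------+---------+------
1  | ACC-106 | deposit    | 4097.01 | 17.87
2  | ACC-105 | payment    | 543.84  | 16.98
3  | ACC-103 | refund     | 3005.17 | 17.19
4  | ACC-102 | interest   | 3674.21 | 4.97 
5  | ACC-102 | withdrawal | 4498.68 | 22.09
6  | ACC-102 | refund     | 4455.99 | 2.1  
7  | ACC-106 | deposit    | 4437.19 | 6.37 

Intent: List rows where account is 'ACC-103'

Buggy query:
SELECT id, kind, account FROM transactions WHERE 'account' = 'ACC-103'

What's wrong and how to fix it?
Bug: Single quotes denote string literals in SQL; the column name is being compared as a constant string

Fix: Reference the column as account without single quotes

Corrected query:
SELECT id, kind, account FROM transactions WHERE account = 'ACC-103'

Result:
id | kind   | account
---+--------+--------
3  | refund | ACC-103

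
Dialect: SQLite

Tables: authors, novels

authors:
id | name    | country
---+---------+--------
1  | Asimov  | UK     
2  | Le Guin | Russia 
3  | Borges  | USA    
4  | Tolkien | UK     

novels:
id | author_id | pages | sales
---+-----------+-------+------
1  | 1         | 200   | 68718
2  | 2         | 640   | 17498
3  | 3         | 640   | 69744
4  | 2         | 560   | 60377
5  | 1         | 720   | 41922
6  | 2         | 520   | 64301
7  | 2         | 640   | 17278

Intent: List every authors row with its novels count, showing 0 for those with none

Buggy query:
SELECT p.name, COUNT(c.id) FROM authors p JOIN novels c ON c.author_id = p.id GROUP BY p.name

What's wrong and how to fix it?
Bug: INNER JOIN drops authors rows that have no matching novels rows

Fix: Use LEFT JOIN so parents without children still appear (COUNT(c.id) gives 0)

Corrected query:
SELECT p.name, COUNT(c.id) FROM authors p LEFT JOIN novels c ON c.author_id = p.id GROUP BY p.name

Result:
name    | COUNT(c.id)
--------+------------
Asimov  | 2          
Borges  | 1          
Le Guin | 4          
Tolkien | 0          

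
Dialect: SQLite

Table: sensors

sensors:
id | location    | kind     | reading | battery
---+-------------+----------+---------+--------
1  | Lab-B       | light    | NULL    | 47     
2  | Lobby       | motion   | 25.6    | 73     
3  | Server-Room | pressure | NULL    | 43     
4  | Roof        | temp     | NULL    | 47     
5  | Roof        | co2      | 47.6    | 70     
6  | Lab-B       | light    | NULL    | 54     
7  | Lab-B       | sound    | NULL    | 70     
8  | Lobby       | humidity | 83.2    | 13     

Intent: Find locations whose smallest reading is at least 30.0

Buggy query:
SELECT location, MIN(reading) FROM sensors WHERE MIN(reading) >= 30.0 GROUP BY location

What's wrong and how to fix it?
Bug: Aggregates like MIN are computed per group after WHERE runs

Fix: Use HAVING for the per-group MIN condition

Corrected query:
SELECT location, MIN(reading) FROM sensors GROUP BY location HAVING MIN(reading) >= 30.0

Result:
location | MIN(reading)
---------+-------------
Roof     | 47.6        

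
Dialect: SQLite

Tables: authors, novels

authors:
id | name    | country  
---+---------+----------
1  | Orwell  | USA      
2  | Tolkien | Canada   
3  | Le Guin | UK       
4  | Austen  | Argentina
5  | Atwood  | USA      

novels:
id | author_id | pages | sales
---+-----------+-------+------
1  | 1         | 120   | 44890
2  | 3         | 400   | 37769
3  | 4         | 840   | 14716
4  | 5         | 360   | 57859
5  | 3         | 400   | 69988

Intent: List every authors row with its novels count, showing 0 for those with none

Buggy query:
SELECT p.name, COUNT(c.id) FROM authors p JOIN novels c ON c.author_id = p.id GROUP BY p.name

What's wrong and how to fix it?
Bug: INNER JOIN drops authors rows that have no matching novels rows

Fix: Use LEFT JOIN so parents without children still appear (COUNT(c.id) gives 0)

Corrected query:
SELECT p.name, COUNT(c.id) FROM authors p LEFT JOIN novels c ON c.author_id = p.id GROUP BY p.name

Result:
name    | COUNT(c.id)
--------+------------
Atwood  | 1          
Austen  | 1          
Le Guin | 2          
Orwell  | 1          
Tolkien | 0          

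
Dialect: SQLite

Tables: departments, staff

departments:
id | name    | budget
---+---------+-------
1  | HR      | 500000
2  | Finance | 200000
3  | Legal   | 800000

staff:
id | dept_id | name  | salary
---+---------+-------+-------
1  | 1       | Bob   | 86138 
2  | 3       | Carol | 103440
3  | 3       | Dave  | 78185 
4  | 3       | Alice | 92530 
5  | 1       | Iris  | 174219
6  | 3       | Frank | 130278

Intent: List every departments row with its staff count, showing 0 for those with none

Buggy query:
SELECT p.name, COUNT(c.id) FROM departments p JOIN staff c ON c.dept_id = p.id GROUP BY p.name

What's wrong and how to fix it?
Bug: An inner join excludes parents with zero children

Fix: Use LEFT JOIN so parents without children still appear (COUNT(c.id) gives 0)

Corrected query:
SELECT p.name, COUNT(c.id) FROM departments p LEFT JOIN staff c ON c.dept_id = p.id GROUP BY p.name

Result:
name    | COUNT(c.id)
--------+------------
Finance | 0          
HR      | 2          
Legal   | 4          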